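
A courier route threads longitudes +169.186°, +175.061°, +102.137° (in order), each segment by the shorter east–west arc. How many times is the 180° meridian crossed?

0

Leg 1: +169.186° → +175.061°, shortest Δλ = 5.875° (east) — does not cross 180°.
Leg 2: +175.061° → +102.137°, shortest Δλ = -72.924° (west) — does not cross 180°.
Total crossings: 0.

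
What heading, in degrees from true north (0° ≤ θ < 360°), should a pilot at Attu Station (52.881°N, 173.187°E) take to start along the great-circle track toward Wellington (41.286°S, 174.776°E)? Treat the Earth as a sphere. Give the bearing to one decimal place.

178.8°

Δλ = 174.776 − 173.187 = 1.589°.
θ = atan2( sin Δλ · cos φ₂ , cos φ₁ · sin φ₂ − sin φ₁ · cos φ₂ · cos Δλ )
  = atan2(0.02084, -0.99713) = 178.803° → normalised to [0°, 360°): 178.803°.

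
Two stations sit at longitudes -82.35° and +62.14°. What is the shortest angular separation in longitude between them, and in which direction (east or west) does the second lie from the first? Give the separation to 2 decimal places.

144.49° east

Raw difference: 62.14 − -82.35 = 144.49°.
Normalise into (−180°, 180°]: 144.49° stays 144.49°.
Positive ⇒ the second point lies to the east; separation 144.49°.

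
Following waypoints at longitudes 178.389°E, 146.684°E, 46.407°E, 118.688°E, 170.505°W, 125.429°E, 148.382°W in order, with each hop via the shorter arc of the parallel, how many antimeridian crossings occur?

3

Leg 1: +178.389° → +146.684°, shortest Δλ = -31.705° (west) — does not cross 180°.
Leg 2: +146.684° → +46.407°, shortest Δλ = -100.277° (west) — does not cross 180°.
Leg 3: +46.407° → +118.688°, shortest Δλ = 72.281° (east) — does not cross 180°.
Leg 4: +118.688° → -170.505°, shortest Δλ = 70.807° (east) — crosses 180°.
Leg 5: -170.505° → +125.429°, shortest Δλ = -64.066° (west) — crosses 180°.
Leg 6: +125.429° → -148.382°, shortest Δλ = 86.189° (east) — crosses 180°.
Total crossings: 3.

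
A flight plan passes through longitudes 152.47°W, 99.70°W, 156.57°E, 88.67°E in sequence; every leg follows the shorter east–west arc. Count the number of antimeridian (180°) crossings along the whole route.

1

Leg 1: -152.47° → -99.70°, shortest Δλ = 52.77° (east) — does not cross 180°.
Leg 2: -99.70° → +156.57°, shortest Δλ = -103.73° (west) — crosses 180°.
Leg 3: +156.57° → +88.67°, shortest Δλ = -67.9° (west) — does not cross 180°.
Total crossings: 1.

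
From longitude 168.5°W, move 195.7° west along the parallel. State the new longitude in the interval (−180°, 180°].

4.2°W

Start at -168.5°; shift −195.7° → -364.2°.
-364.2° lies outside (−180°, 180°]; add 360° → -4.2°.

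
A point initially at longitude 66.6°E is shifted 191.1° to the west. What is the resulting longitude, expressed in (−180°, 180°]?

Start at +66.6°; shift −191.1° → -124.5°.
-124.5° already lies in (−180°, 180°].

124.5°W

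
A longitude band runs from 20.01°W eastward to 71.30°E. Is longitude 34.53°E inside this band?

Band width going east from -20.01° to +71.30°: ((71.30 − -20.01) mod 360) = 91.31°.
Offset of +34.53° east of the west edge: ((34.53 − -20.01) mod 360) = 54.54°.
54.54° ≤ 91.31° ⇒ inside.

Yes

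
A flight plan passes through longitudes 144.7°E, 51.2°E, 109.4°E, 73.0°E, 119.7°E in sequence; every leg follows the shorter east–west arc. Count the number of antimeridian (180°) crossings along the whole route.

Leg 1: +144.7° → +51.2°, shortest Δλ = -93.5° (west) — does not cross 180°.
Leg 2: +51.2° → +109.4°, shortest Δλ = 58.2° (east) — does not cross 180°.
Leg 3: +109.4° → +73.0°, shortest Δλ = -36.4° (west) — does not cross 180°.
Leg 4: +73.0° → +119.7°, shortest Δλ = 46.7° (east) — does not cross 180°.
Total crossings: 0.

0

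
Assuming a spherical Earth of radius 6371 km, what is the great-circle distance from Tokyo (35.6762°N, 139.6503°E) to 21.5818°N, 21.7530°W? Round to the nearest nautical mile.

7210 nmi

Δλ = -21.7530 − 139.6503 = -161.4033°.
Δφ = 21.5818 − 35.6762 = -14.0944°.
a = sin²(Δφ/2) + cos φ₁ · cos φ₂ · sin²(Δλ/2) = 0.750708.
c = 2·atan2(√a, √(1−a)) = 2.09603 rad → d = 6371·c ≈ 13353.82 km ≈ 7210.48 nmi.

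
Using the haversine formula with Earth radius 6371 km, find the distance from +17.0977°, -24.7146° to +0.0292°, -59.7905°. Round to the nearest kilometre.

Δλ = -59.7905 − -24.7146 = -35.0759°.
Δφ = 0.0292 − 17.0977 = -17.0685°.
a = sin²(Δφ/2) + cos φ₁ · cos φ₂ · sin²(Δλ/2) = 0.108814.
c = 2·atan2(√a, √(1−a)) = 0.67233 rad → d = 6371·c ≈ 4283.42 km.

4283 km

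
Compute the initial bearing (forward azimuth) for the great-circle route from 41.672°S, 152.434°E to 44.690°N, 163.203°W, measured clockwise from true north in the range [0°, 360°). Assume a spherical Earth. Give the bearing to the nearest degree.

Δλ = -163.203 − 152.434 = -315.637°; wrapped into (−180°, 180°]: 44.363°.
θ = atan2( sin Δλ · cos φ₂ , cos φ₁ · sin φ₂ − sin φ₁ · cos φ₂ · cos Δλ )
  = atan2(0.49708, 0.86324) = 29.935° → normalised to [0°, 360°): 29.935°.

30°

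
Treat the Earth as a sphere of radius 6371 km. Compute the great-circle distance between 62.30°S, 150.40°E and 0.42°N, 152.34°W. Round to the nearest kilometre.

Δλ = -152.34 − 150.40 = -302.74°; wrapped into (−180°, 180°]: 57.26°.
Δφ = 0.42 − -62.30 = 62.72°.
a = sin²(Δφ/2) + cos φ₁ · cos φ₂ · sin²(Δλ/2) = 0.377549.
c = 2·atan2(√a, √(1−a)) = 1.32338 rad → d = 6371·c ≈ 8431.24 km.

8431 km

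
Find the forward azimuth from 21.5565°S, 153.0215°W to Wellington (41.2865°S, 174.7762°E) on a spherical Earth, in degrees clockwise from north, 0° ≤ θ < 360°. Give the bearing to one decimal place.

Δλ = 174.7762 − -153.0215 = 327.7977°; wrapped into (−180°, 180°]: -32.2023°.
θ = atan2( sin Δλ · cos φ₂ , cos φ₁ · sin φ₂ − sin φ₁ · cos φ₂ · cos Δλ )
  = atan2(-0.40044, -0.38006) = -133.504° → normalised to [0°, 360°): 226.496°.

226.5°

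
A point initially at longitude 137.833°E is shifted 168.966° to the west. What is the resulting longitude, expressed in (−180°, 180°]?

31.133°W

Start at +137.833°; shift −168.966° → -31.133°.
-31.133° already lies in (−180°, 180°].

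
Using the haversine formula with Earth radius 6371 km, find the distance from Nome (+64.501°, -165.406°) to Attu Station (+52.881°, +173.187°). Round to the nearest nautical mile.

Δλ = 173.187 − -165.406 = 338.593°; wrapped into (−180°, 180°]: -21.407°.
Δφ = 52.881 − 64.501 = -11.620°.
a = sin²(Δφ/2) + cos φ₁ · cos φ₂ · sin²(Δλ/2) = 0.019209.
c = 2·atan2(√a, √(1−a)) = 0.27809 rad → d = 6371·c ≈ 1771.69 km ≈ 956.64 nmi.

957 nmi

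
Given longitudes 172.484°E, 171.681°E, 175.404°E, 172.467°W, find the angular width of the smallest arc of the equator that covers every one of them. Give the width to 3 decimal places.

Sort the longitudes: -172.467°, +171.681°, +172.484°, +175.404°.
Eastward gaps between consecutive values (wrapping around): 344.148°, 0.803°, 2.920°, 12.129°.
Largest gap = 344.148° ⇒ minimal covering band is its complement: 360° − 344.148° = 15.852°.
Band runs from +171.681° eastward to -172.467°, crossing the antimeridian.

15.852°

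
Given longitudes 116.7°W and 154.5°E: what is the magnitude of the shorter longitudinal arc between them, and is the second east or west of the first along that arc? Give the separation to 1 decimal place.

88.8° west

Raw difference: 154.5 − -116.7 = 271.2°.
Normalise into (−180°, 180°]: 271.2° − 360° = -88.8°.
Negative ⇒ the second point lies to the west; separation 88.8°.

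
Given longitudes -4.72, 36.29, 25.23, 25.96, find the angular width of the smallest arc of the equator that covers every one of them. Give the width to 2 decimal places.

Sort the longitudes: -4.72°, +25.23°, +25.96°, +36.29°.
Eastward gaps between consecutive values (wrapping around): 29.95°, 0.73°, 10.33°, 318.99°.
Largest gap = 318.99° ⇒ minimal covering band is its complement: 360° − 318.99° = 41.01°.
Band runs from -4.72° eastward to +36.29°.

41.01°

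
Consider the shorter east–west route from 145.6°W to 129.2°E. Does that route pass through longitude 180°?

Naïve |129.2 − -145.6| = 274.8° > 180°, so the shorter arc goes the other way round — across 180°.
Signed shortest Δλ = ((129.2 − -145.6 + 180) mod 360) − 180 = -85.2°.
Going west by 85.2° from -145.6° passes through 180° before reaching +129.2°.

Yes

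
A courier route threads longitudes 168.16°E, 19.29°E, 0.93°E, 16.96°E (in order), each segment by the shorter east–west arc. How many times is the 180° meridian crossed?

0

Leg 1: +168.16° → +19.29°, shortest Δλ = -148.87° (west) — does not cross 180°.
Leg 2: +19.29° → +0.93°, shortest Δλ = -18.36° (west) — does not cross 180°.
Leg 3: +0.93° → +16.96°, shortest Δλ = 16.03° (east) — does not cross 180°.
Total crossings: 0.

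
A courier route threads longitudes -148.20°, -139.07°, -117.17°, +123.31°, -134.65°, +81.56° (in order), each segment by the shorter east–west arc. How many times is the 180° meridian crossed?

Leg 1: -148.20° → -139.07°, shortest Δλ = 9.13° (east) — does not cross 180°.
Leg 2: -139.07° → -117.17°, shortest Δλ = 21.9° (east) — does not cross 180°.
Leg 3: -117.17° → +123.31°, shortest Δλ = -119.52° (west) — crosses 180°.
Leg 4: +123.31° → -134.65°, shortest Δλ = 102.04° (east) — crosses 180°.
Leg 5: -134.65° → +81.56°, shortest Δλ = -143.79° (west) — crosses 180°.
Total crossings: 3.

3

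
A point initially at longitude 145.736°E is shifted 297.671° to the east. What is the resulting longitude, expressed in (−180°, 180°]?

Start at +145.736°; shift +297.671° → +443.407°.
+443.407° lies outside (−180°, 180°]; subtract 360° → +83.407°.

83.407°E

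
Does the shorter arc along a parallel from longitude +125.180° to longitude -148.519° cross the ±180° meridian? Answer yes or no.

Naïve |-148.519 − 125.180| = 273.699° > 180°, so the shorter arc goes the other way round — across 180°.
Signed shortest Δλ = ((-148.519 − 125.180 + 180) mod 360) − 180 = 86.301°.
Going east by 86.301° from +125.180° passes through 180° before reaching -148.519°.

Yes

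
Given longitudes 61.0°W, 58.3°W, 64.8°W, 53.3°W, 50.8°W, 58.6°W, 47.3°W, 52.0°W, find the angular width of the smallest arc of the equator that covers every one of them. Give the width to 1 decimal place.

17.5°

Sort the longitudes: -64.8°, -61.0°, -58.6°, -58.3°, -53.3°, -52.0°, -50.8°, -47.3°.
Eastward gaps between consecutive values (wrapping around): 3.8°, 2.4°, 0.3°, 5.0°, 1.3°, 1.2°, 3.5°, 342.5°.
Largest gap = 342.5° ⇒ minimal covering band is its complement: 360° − 342.5° = 17.5°.
Band runs from -64.8° eastward to -47.3°.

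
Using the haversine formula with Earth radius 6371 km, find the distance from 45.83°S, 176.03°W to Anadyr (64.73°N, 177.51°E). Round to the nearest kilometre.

12307 km

Δλ = 177.51 − -176.03 = 353.54°; wrapped into (−180°, 180°]: -6.46°.
Δφ = 64.73 − -45.83 = 110.56°.
a = sin²(Δφ/2) + cos φ₁ · cos φ₂ · sin²(Δλ/2) = 0.676538.
c = 2·atan2(√a, √(1−a)) = 1.93165 rad → d = 6371·c ≈ 12306.57 km.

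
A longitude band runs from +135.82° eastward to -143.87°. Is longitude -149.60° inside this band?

Yes

Band width going east from +135.82° to -143.87°: ((-143.87 − 135.82) mod 360) = 80.31°.
Offset of -149.60° east of the west edge: ((-149.60 − 135.82) mod 360) = 74.58°.
74.58° ≤ 80.31° ⇒ inside.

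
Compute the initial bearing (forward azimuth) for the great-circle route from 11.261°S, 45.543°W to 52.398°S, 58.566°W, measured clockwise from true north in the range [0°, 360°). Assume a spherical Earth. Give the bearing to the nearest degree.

Δλ = -58.566 − -45.543 = -13.023°.
θ = atan2( sin Δλ · cos φ₂ , cos φ₁ · sin φ₂ − sin φ₁ · cos φ₂ · cos Δλ )
  = atan2(-0.13750, -0.66093) = -168.248° → normalised to [0°, 360°): 191.752°.

192°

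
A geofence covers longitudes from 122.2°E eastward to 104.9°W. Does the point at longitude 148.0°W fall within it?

Band width going east from +122.2° to -104.9°: ((-104.9 − 122.2) mod 360) = 132.9°.
Offset of -148.0° east of the west edge: ((-148.0 − 122.2) mod 360) = 89.8°.
89.8° ≤ 132.9° ⇒ inside.

Yes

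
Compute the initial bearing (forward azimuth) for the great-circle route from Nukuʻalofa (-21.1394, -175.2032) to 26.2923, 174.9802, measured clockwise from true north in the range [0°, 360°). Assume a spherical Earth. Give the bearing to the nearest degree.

348°

Δλ = 174.9802 − -175.2032 = 350.1834°; wrapped into (−180°, 180°]: -9.8166°.
θ = atan2( sin Δλ · cos φ₂ , cos φ₁ · sin φ₂ − sin φ₁ · cos φ₂ · cos Δλ )
  = atan2(-0.15286, 0.73174) = -11.799° → normalised to [0°, 360°): 348.201°.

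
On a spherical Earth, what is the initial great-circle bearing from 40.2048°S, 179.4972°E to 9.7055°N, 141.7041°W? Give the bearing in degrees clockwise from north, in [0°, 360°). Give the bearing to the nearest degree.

Δλ = -141.7041 − 179.4972 = -321.2013°; wrapped into (−180°, 180°]: 38.7987°.
θ = atan2( sin Δλ · cos φ₂ , cos φ₁ · sin φ₂ − sin φ₁ · cos φ₂ · cos Δλ )
  = atan2(0.61762, 0.62464) = 44.676° → normalised to [0°, 360°): 44.676°.

45°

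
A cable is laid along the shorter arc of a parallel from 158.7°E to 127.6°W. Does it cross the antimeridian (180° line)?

Naïve |-127.6 − 158.7| = 286.3° > 180°, so the shorter arc goes the other way round — across 180°.
Signed shortest Δλ = ((-127.6 − 158.7 + 180) mod 360) − 180 = 73.7°.
Going east by 73.7° from +158.7° passes through 180° before reaching -127.6°.

Yes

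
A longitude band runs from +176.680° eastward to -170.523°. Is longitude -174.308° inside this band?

Band width going east from +176.680° to -170.523°: ((-170.523 − 176.680) mod 360) = 12.797°.
Offset of -174.308° east of the west edge: ((-174.308 − 176.680) mod 360) = 9.012°.
9.012° ≤ 12.797° ⇒ inside.

Yes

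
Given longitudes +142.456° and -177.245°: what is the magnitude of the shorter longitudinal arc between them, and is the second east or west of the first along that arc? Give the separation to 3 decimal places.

Raw difference: -177.245 − 142.456 = -319.701°.
Normalise into (−180°, 180°]: -319.701° + 360° = 40.299°.
Positive ⇒ the second point lies to the east; separation 40.299°.

40.299° east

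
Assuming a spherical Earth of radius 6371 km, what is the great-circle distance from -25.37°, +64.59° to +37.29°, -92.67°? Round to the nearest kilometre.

Δλ = -92.67 − 64.59 = -157.26°.
Δφ = 37.29 − -25.37 = 62.66°.
a = sin²(Δφ/2) + cos φ₁ · cos φ₂ · sin²(Δλ/2) = 0.961280.
c = 2·atan2(√a, √(1−a)) = 2.74546 rad → d = 6371·c ≈ 17491.31 km.

17491 km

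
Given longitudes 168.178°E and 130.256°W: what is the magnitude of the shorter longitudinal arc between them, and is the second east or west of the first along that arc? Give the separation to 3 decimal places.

61.566° east

Raw difference: -130.256 − 168.178 = -298.434°.
Normalise into (−180°, 180°]: -298.434° + 360° = 61.566°.
Positive ⇒ the second point lies to the east; separation 61.566°.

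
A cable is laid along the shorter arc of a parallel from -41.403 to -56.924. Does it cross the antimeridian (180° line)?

No

Signed shortest Δλ = ((-56.924 − -41.403 + 180) mod 360) − 180 = -15.521°.
Going west by 15.521° from -41.403° reaches -56.924° without touching 180°.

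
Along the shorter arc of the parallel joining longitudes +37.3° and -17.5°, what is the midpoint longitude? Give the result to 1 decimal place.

Signed shortest Δλ from +37.3° to -17.5° is -54.8°.
Midpoint longitude = +37.3° + (-54.8°)/2 = +37.3° − 27.4° = +9.9°.

+9.9°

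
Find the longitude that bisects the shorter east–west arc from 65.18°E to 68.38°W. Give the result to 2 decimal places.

1.60°W

Signed shortest Δλ from +65.18° to -68.38° is -133.56°.
Midpoint longitude = +65.18° + (-133.56°)/2 = +65.18° − 66.78° = -1.60°.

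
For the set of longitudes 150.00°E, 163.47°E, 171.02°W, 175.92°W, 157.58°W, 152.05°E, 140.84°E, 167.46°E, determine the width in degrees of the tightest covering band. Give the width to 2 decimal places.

61.58°

Sort the longitudes: -175.92°, -171.02°, -157.58°, +140.84°, +150.00°, +152.05°, +163.47°, +167.46°.
Eastward gaps between consecutive values (wrapping around): 4.90°, 13.44°, 298.42°, 9.16°, 2.05°, 11.42°, 3.99°, 16.62°.
Largest gap = 298.42° ⇒ minimal covering band is its complement: 360° − 298.42° = 61.58°.
Band runs from +140.84° eastward to -157.58°, crossing the antimeridian.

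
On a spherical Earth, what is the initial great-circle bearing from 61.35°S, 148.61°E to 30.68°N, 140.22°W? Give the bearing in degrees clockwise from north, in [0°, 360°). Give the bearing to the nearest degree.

59°

Δλ = -140.22 − 148.61 = -288.83°; wrapped into (−180°, 180°]: 71.17°.
θ = atan2( sin Δλ · cos φ₂ , cos φ₁ · sin φ₂ − sin φ₁ · cos φ₂ · cos Δλ )
  = atan2(0.81400, 0.48824) = 59.045° → normalised to [0°, 360°): 59.045°.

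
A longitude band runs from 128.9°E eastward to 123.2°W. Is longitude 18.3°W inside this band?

No

Band width going east from +128.9° to -123.2°: ((-123.2 − 128.9) mod 360) = 107.9°.
Offset of -18.3° east of the west edge: ((-18.3 − 128.9) mod 360) = 212.8°.
212.8° > 107.9° ⇒ outside.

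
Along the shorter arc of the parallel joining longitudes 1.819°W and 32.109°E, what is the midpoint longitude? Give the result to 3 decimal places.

Signed shortest Δλ from -1.819° to +32.109° is +33.928°.
Midpoint longitude = -1.819° + (+33.928°)/2 = -1.819° + 16.964° = +15.145°.

15.145°E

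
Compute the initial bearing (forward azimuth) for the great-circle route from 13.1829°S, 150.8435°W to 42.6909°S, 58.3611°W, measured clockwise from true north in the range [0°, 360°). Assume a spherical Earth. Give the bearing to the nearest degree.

132°

Δλ = -58.3611 − -150.8435 = 92.4824°.
θ = atan2( sin Δλ · cos φ₂ , cos φ₁ · sin φ₂ − sin φ₁ · cos φ₂ · cos Δλ )
  = atan2(0.73433, -0.66743) = 132.268° → normalised to [0°, 360°): 132.268°.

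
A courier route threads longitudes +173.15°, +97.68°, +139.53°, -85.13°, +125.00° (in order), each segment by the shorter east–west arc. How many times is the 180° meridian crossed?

2

Leg 1: +173.15° → +97.68°, shortest Δλ = -75.47° (west) — does not cross 180°.
Leg 2: +97.68° → +139.53°, shortest Δλ = 41.85° (east) — does not cross 180°.
Leg 3: +139.53° → -85.13°, shortest Δλ = 135.34° (east) — crosses 180°.
Leg 4: -85.13° → +125.00°, shortest Δλ = -149.87° (west) — crosses 180°.
Total crossings: 2.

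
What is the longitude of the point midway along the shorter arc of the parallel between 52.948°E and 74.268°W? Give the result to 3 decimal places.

10.660°W

Signed shortest Δλ from +52.948° to -74.268° is -127.216°.
Midpoint longitude = +52.948° + (-127.216°)/2 = +52.948° − 63.608° = -10.660°.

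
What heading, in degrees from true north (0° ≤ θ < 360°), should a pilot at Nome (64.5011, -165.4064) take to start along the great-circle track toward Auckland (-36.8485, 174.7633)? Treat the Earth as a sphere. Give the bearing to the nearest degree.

196°

Δλ = 174.7633 − -165.4064 = 340.1697°; wrapped into (−180°, 180°]: -19.8303°.
θ = atan2( sin Δλ · cos φ₂ , cos φ₁ · sin φ₂ − sin φ₁ · cos φ₂ · cos Δλ )
  = atan2(-0.27146, -0.93761) = -163.853° → normalised to [0°, 360°): 196.147°.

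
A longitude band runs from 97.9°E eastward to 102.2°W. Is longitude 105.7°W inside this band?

Yes

Band width going east from +97.9° to -102.2°: ((-102.2 − 97.9) mod 360) = 159.9°.
Offset of -105.7° east of the west edge: ((-105.7 − 97.9) mod 360) = 156.4°.
156.4° ≤ 159.9° ⇒ inside.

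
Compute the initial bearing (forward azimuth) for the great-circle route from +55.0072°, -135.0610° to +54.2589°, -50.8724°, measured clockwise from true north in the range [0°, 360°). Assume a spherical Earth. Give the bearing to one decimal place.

Δλ = -50.8724 − -135.0610 = 84.1886°.
θ = atan2( sin Δλ · cos φ₂ , cos φ₁ · sin φ₂ − sin φ₁ · cos φ₂ · cos Δλ )
  = atan2(0.58112, 0.41702) = 54.337° → normalised to [0°, 360°): 54.337°.

54.3°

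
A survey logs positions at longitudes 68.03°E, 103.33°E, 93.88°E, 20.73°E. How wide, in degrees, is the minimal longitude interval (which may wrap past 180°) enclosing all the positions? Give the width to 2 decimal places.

82.60°

Sort the longitudes: +20.73°, +68.03°, +93.88°, +103.33°.
Eastward gaps between consecutive values (wrapping around): 47.30°, 25.85°, 9.45°, 277.40°.
Largest gap = 277.40° ⇒ minimal covering band is its complement: 360° − 277.40° = 82.60°.
Band runs from +20.73° eastward to +103.33°.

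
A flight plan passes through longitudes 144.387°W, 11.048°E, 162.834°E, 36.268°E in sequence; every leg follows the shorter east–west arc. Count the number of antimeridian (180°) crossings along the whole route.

Leg 1: -144.387° → +11.048°, shortest Δλ = 155.435° (east) — does not cross 180°.
Leg 2: +11.048° → +162.834°, shortest Δλ = 151.786° (east) — does not cross 180°.
Leg 3: +162.834° → +36.268°, shortest Δλ = -126.566° (west) — does not cross 180°.
Total crossings: 0.

0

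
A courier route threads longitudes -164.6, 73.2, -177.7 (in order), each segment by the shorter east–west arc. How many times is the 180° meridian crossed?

2

Leg 1: -164.6° → +73.2°, shortest Δλ = -122.2° (west) — crosses 180°.
Leg 2: +73.2° → -177.7°, shortest Δλ = 109.1° (east) — crosses 180°.
Total crossings: 2.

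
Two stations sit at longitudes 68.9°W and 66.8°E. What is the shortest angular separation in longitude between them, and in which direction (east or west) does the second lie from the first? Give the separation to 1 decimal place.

135.7° east

Raw difference: 66.8 − -68.9 = 135.7°.
Normalise into (−180°, 180°]: 135.7° stays 135.7°.
Positive ⇒ the second point lies to the east; separation 135.7°.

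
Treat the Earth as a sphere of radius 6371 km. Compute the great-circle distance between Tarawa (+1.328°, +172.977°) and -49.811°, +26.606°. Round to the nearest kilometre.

13755 km

Δλ = 26.606 − 172.977 = -146.371°.
Δφ = -49.811 − 1.328 = -51.139°.
a = sin²(Δφ/2) + cos φ₁ · cos φ₂ · sin²(Δλ/2) = 0.777436.
c = 2·atan2(√a, √(1−a)) = 2.15901 rad → d = 6371·c ≈ 13755.03 km.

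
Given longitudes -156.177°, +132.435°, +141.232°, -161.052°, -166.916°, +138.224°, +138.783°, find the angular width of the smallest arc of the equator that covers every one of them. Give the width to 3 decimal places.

71.388°

Sort the longitudes: -166.916°, -161.052°, -156.177°, +132.435°, +138.224°, +138.783°, +141.232°.
Eastward gaps between consecutive values (wrapping around): 5.864°, 4.875°, 288.612°, 5.789°, 0.559°, 2.449°, 51.852°.
Largest gap = 288.612° ⇒ minimal covering band is its complement: 360° − 288.612° = 71.388°.
Band runs from +132.435° eastward to -156.177°, crossing the antimeridian.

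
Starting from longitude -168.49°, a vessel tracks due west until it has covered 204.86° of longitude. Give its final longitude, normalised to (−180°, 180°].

-13.35°

Start at -168.49°; shift −204.86° → -373.35°.
-373.35° lies outside (−180°, 180°]; add 360° → -13.35°.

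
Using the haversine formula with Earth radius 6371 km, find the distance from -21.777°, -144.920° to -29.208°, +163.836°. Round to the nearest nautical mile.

2791 nmi

Δλ = 163.836 − -144.920 = 308.756°; wrapped into (−180°, 180°]: -51.244°.
Δφ = -29.208 − -21.777 = -7.431°.
a = sin²(Δφ/2) + cos φ₁ · cos φ₂ · sin²(Δλ/2) = 0.155772.
c = 2·atan2(√a, √(1−a)) = 0.81144 rad → d = 6371·c ≈ 5169.68 km ≈ 2791.40 nmi.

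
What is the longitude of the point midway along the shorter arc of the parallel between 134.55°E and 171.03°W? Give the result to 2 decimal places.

Signed shortest Δλ from +134.55° to -171.03° is +54.42°.
Midpoint longitude = +134.55° + (+54.42°)/2 = +134.55° + 27.21° = +161.76°.
(The naïve average (+134.55 + -171.03)/2 = -18.24° is on the wrong side of the globe.)

161.76°E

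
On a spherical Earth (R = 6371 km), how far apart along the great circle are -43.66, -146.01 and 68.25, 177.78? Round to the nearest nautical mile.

6913 nmi

Δλ = 177.78 − -146.01 = 323.79°; wrapped into (−180°, 180°]: -36.21°.
Δφ = 68.25 − -43.66 = 111.91°.
a = sin²(Δφ/2) + cos φ₁ · cos φ₂ · sin²(Δλ/2) = 0.712464.
c = 2·atan2(√a, √(1−a)) = 2.00968 rad → d = 6371·c ≈ 12803.66 km ≈ 6913.42 nmi.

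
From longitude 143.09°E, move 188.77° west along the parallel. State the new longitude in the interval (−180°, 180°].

Start at +143.09°; shift −188.77° → -45.68°.
-45.68° already lies in (−180°, 180°].

45.68°W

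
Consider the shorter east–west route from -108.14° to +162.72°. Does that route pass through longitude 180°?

Naïve |162.72 − -108.14| = 270.86° > 180°, so the shorter arc goes the other way round — across 180°.
Signed shortest Δλ = ((162.72 − -108.14 + 180) mod 360) − 180 = -89.14°.
Going west by 89.14° from -108.14° passes through 180° before reaching +162.72°.

Yes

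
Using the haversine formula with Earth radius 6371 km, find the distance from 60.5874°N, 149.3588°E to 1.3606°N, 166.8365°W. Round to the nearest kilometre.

Δλ = -166.8365 − 149.3588 = -316.1953°; wrapped into (−180°, 180°]: 43.8047°.
Δφ = 1.3606 − 60.5874 = -59.2268°.
a = sin²(Δφ/2) + cos φ₁ · cos φ₂ · sin²(Δλ/2) = 0.312495.
c = 2·atan2(√a, √(1−a)) = 1.18639 rad → d = 6371·c ≈ 7558.49 km.

7558 km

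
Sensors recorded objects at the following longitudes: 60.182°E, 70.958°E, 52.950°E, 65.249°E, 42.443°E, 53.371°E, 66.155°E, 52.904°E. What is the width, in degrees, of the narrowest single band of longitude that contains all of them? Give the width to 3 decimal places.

Sort the longitudes: +42.443°, +52.904°, +52.950°, +53.371°, +60.182°, +65.249°, +66.155°, +70.958°.
Eastward gaps between consecutive values (wrapping around): 10.461°, 0.046°, 0.421°, 6.811°, 5.067°, 0.906°, 4.803°, 331.485°.
Largest gap = 331.485° ⇒ minimal covering band is its complement: 360° − 331.485° = 28.515°.
Band runs from +42.443° eastward to +70.958°.

28.515°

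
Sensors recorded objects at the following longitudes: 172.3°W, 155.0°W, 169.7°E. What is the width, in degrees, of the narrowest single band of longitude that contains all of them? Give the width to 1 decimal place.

Sort the longitudes: -172.3°, -155.0°, +169.7°.
Eastward gaps between consecutive values (wrapping around): 17.3°, 324.7°, 18.0°.
Largest gap = 324.7° ⇒ minimal covering band is its complement: 360° − 324.7° = 35.3°.
Band runs from +169.7° eastward to -155.0°, crossing the antimeridian.

35.3°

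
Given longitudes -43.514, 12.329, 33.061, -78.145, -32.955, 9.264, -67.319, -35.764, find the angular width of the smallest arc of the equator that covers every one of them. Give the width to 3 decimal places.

111.206°

Sort the longitudes: -78.145°, -67.319°, -43.514°, -35.764°, -32.955°, +9.264°, +12.329°, +33.061°.
Eastward gaps between consecutive values (wrapping around): 10.826°, 23.805°, 7.750°, 2.809°, 42.219°, 3.065°, 20.732°, 248.794°.
Largest gap = 248.794° ⇒ minimal covering band is its complement: 360° − 248.794° = 111.206°.
Band runs from -78.145° eastward to +33.061°.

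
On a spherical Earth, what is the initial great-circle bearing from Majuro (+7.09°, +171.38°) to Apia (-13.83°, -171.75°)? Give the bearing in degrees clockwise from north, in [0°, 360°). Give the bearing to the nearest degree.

141°

Δλ = -171.75 − 171.38 = -343.13°; wrapped into (−180°, 180°]: 16.87°.
θ = atan2( sin Δλ · cos φ₂ , cos φ₁ · sin φ₂ − sin φ₁ · cos φ₂ · cos Δλ )
  = atan2(0.28179, -0.35191) = 141.314° → normalised to [0°, 360°): 141.314°.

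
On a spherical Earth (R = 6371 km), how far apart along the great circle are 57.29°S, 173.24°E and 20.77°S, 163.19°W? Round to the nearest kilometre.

Δλ = -163.19 − 173.24 = -336.43°; wrapped into (−180°, 180°]: 23.57°.
Δφ = -20.77 − -57.29 = 36.52°.
a = sin²(Δφ/2) + cos φ₁ · cos φ₂ · sin²(Δλ/2) = 0.119252.
c = 2·atan2(√a, √(1−a)) = 0.70518 rad → d = 6371·c ≈ 4492.69 km.

4493 km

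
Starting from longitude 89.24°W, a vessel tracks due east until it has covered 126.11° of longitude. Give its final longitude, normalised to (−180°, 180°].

36.87°E

Start at -89.24°; shift +126.11° → +36.87°.
+36.87° already lies in (−180°, 180°].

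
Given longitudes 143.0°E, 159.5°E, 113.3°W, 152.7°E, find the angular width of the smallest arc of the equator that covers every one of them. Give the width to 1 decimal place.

103.7°

Sort the longitudes: -113.3°, +143.0°, +152.7°, +159.5°.
Eastward gaps between consecutive values (wrapping around): 256.3°, 9.7°, 6.8°, 87.2°.
Largest gap = 256.3° ⇒ minimal covering band is its complement: 360° − 256.3° = 103.7°.
Band runs from +143.0° eastward to -113.3°, crossing the antimeridian.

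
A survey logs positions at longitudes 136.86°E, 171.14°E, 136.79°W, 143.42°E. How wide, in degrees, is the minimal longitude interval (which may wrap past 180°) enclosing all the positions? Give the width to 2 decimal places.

Sort the longitudes: -136.79°, +136.86°, +143.42°, +171.14°.
Eastward gaps between consecutive values (wrapping around): 273.65°, 6.56°, 27.72°, 52.07°.
Largest gap = 273.65° ⇒ minimal covering band is its complement: 360° − 273.65° = 86.35°.
Band runs from +136.86° eastward to -136.79°, crossing the antimeridian.

86.35°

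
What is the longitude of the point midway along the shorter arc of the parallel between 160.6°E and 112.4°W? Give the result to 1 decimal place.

155.9°W

Signed shortest Δλ from +160.6° to -112.4° is +87.0°.
Midpoint longitude = +160.6° + (+87.0°)/2 = +160.6° + 43.5° = +204.1°.
Normalise into (−180°, 180°]: -155.9°.
(The naïve average (+160.6 + -112.4)/2 = 24.1° is on the wrong side of the globe.)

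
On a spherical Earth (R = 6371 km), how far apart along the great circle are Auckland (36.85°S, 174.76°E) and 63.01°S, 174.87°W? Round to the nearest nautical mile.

1616 nmi

Δλ = -174.87 − 174.76 = -349.63°; wrapped into (−180°, 180°]: 10.37°.
Δφ = -63.01 − -36.85 = -26.16°.
a = sin²(Δφ/2) + cos φ₁ · cos φ₂ · sin²(Δλ/2) = 0.054183.
c = 2·atan2(√a, √(1−a)) = 0.46985 rad → d = 6371·c ≈ 2993.44 km ≈ 1616.33 nmi.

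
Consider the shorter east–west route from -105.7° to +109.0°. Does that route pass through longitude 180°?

Yes

Naïve |109.0 − -105.7| = 214.7° > 180°, so the shorter arc goes the other way round — across 180°.
Signed shortest Δλ = ((109.0 − -105.7 + 180) mod 360) − 180 = -145.3°.
Going west by 145.3° from -105.7° passes through 180° before reaching +109.0°.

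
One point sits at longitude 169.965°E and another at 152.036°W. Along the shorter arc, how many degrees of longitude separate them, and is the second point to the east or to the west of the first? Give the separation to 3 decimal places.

37.999° east

Raw difference: -152.036 − 169.965 = -322.001°.
Normalise into (−180°, 180°]: -322.001° + 360° = 37.999°.
Positive ⇒ the second point lies to the east; separation 37.999°.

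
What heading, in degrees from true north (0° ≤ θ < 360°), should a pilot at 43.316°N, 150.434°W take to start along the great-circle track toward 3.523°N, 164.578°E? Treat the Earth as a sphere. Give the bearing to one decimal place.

Δλ = 164.578 − -150.434 = 315.012°; wrapped into (−180°, 180°]: -44.988°.
θ = atan2( sin Δλ · cos φ₂ , cos φ₁ · sin φ₂ − sin φ₁ · cos φ₂ · cos Δλ )
  = atan2(-0.70562, -0.43957) = -121.921° → normalised to [0°, 360°): 238.079°.

238.1°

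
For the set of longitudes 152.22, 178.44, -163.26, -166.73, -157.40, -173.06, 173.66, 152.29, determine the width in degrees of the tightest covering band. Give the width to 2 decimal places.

Sort the longitudes: -173.06°, -166.73°, -163.26°, -157.40°, +152.22°, +152.29°, +173.66°, +178.44°.
Eastward gaps between consecutive values (wrapping around): 6.33°, 3.47°, 5.86°, 309.62°, 0.07°, 21.37°, 4.78°, 8.50°.
Largest gap = 309.62° ⇒ minimal covering band is its complement: 360° − 309.62° = 50.38°.
Band runs from +152.22° eastward to -157.40°, crossing the antimeridian.

50.38°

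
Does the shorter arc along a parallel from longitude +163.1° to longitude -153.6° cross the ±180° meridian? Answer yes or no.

Yes

Naïve |-153.6 − 163.1| = 316.7° > 180°, so the shorter arc goes the other way round — across 180°.
Signed shortest Δλ = ((-153.6 − 163.1 + 180) mod 360) − 180 = 43.3°.
Going east by 43.3° from +163.1° passes through 180° before reaching -153.6°.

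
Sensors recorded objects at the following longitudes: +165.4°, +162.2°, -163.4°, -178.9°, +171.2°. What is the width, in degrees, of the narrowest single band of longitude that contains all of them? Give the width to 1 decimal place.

Sort the longitudes: -178.9°, -163.4°, +162.2°, +165.4°, +171.2°.
Eastward gaps between consecutive values (wrapping around): 15.5°, 325.6°, 3.2°, 5.8°, 9.9°.
Largest gap = 325.6° ⇒ minimal covering band is its complement: 360° − 325.6° = 34.4°.
Band runs from +162.2° eastward to -163.4°, crossing the antimeridian.

34.4°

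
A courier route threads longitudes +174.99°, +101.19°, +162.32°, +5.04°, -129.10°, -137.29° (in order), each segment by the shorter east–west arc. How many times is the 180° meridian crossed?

Leg 1: +174.99° → +101.19°, shortest Δλ = -73.8° (west) — does not cross 180°.
Leg 2: +101.19° → +162.32°, shortest Δλ = 61.13° (east) — does not cross 180°.
Leg 3: +162.32° → +5.04°, shortest Δλ = -157.28° (west) — does not cross 180°.
Leg 4: +5.04° → -129.10°, shortest Δλ = -134.14° (west) — does not cross 180°.
Leg 5: -129.10° → -137.29°, shortest Δλ = -8.19° (west) — does not cross 180°.
Total crossings: 0.

0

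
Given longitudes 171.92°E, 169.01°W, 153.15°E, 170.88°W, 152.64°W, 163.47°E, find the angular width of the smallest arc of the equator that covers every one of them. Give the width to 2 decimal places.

54.21°

Sort the longitudes: -170.88°, -169.01°, -152.64°, +153.15°, +163.47°, +171.92°.
Eastward gaps between consecutive values (wrapping around): 1.87°, 16.37°, 305.79°, 10.32°, 8.45°, 17.20°.
Largest gap = 305.79° ⇒ minimal covering band is its complement: 360° − 305.79° = 54.21°.
Band runs from +153.15° eastward to -152.64°, crossing the antimeridian.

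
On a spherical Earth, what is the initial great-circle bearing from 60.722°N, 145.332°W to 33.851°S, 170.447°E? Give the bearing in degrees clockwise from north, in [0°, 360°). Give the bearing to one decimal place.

Δλ = 170.447 − -145.332 = 315.779°; wrapped into (−180°, 180°]: -44.221°.
θ = atan2( sin Δλ · cos φ₂ , cos φ₁ · sin φ₂ − sin φ₁ · cos φ₂ · cos Δλ )
  = atan2(-0.57921, -0.79156) = -143.806° → normalised to [0°, 360°): 216.194°.

216.2°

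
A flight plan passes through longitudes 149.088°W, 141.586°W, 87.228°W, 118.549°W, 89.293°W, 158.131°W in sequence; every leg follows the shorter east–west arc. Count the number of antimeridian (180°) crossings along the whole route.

Leg 1: -149.088° → -141.586°, shortest Δλ = 7.502° (east) — does not cross 180°.
Leg 2: -141.586° → -87.228°, shortest Δλ = 54.358° (east) — does not cross 180°.
Leg 3: -87.228° → -118.549°, shortest Δλ = -31.321° (west) — does not cross 180°.
Leg 4: -118.549° → -89.293°, shortest Δλ = 29.256° (east) — does not cross 180°.
Leg 5: -89.293° → -158.131°, shortest Δλ = -68.838° (west) — does not cross 180°.
Total crossings: 0.

0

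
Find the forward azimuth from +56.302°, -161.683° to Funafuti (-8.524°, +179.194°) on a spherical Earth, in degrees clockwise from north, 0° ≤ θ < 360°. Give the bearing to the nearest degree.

201°

Δλ = 179.194 − -161.683 = 340.877°; wrapped into (−180°, 180°]: -19.123°.
θ = atan2( sin Δλ · cos φ₂ , cos φ₁ · sin φ₂ − sin φ₁ · cos φ₂ · cos Δλ )
  = atan2(-0.32398, -0.85962) = -159.349° → normalised to [0°, 360°): 200.651°.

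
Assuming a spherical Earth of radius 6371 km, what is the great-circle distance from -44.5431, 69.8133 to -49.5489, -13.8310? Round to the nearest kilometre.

Δλ = -13.8310 − 69.8133 = -83.6443°.
Δφ = -49.5489 − -44.5431 = -5.0058°.
a = sin²(Δφ/2) + cos φ₁ · cos φ₂ · sin²(Δλ/2) = 0.207519.
c = 2·atan2(√a, √(1−a)) = 0.94596 rad → d = 6371·c ≈ 6026.74 km.

6027 km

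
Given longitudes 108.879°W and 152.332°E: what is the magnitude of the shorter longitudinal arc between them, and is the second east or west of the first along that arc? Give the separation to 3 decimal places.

98.789° west

Raw difference: 152.332 − -108.879 = 261.211°.
Normalise into (−180°, 180°]: 261.211° − 360° = -98.789°.
Negative ⇒ the second point lies to the west; separation 98.789°.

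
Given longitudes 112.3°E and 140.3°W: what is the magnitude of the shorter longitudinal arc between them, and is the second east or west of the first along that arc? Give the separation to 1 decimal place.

Raw difference: -140.3 − 112.3 = -252.6°.
Normalise into (−180°, 180°]: -252.6° + 360° = 107.4°.
Positive ⇒ the second point lies to the east; separation 107.4°.

107.4° east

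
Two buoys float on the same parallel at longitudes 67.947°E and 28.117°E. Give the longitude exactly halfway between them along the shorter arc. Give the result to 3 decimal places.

Signed shortest Δλ from +67.947° to +28.117° is -39.830°.
Midpoint longitude = +67.947° + (-39.830°)/2 = +67.947° − 19.915° = +48.032°.

48.032°E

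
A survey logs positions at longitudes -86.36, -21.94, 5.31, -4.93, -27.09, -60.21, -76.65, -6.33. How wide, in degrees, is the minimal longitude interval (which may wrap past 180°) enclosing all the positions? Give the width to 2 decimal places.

91.67°

Sort the longitudes: -86.36°, -76.65°, -60.21°, -27.09°, -21.94°, -6.33°, -4.93°, +5.31°.
Eastward gaps between consecutive values (wrapping around): 9.71°, 16.44°, 33.12°, 5.15°, 15.61°, 1.40°, 10.24°, 268.33°.
Largest gap = 268.33° ⇒ minimal covering band is its complement: 360° − 268.33° = 91.67°.
Band runs from -86.36° eastward to +5.31°.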